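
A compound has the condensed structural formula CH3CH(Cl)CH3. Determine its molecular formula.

C3H7Cl

Element totals:
  C: 3
  H: 7
  Cl: 1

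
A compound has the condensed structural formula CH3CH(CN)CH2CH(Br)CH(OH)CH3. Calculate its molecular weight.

Atom tally by fragment:
  CH3 → C:1 H:3
  CH(CN) → C:2 H:1 N:1
  CH2 → C:1 H:2
  CH(Br) → C:1 H:1 Br:1
  CH(OH) → C:1 H:2 O:1
  CH3 → C:1 H:3
Element totals:
  C: 7
  H: 12
  Br: 1
  N: 1
  O: 1
Molecular formula: C7H12BrNO.
  M = 7(12.011) + 12(1.008) + 79.904 + 14.007 + 15.999
    = 84.077 + 12.096 + 79.904 + 14.007 + 15.999 = 206.083

206.08 g/mol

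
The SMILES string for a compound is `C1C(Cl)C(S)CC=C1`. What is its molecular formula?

Atom tally by fragment:
  cyclohexene ring core → C:6 H:10
  (− 2 ring H displaced by substituents)
  + Cl → Cl:1
  + SH → S:1 H:1
Element totals:
  C: 6
  H: 9
  Cl: 1
  S: 1

C6H9ClS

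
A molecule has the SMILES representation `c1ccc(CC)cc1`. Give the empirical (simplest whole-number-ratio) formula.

Atom tally by fragment:
  benzene ring core → C:6 H:6
  (− 1 ring H displaced by substituents)
  + C2H5 → C:2 H:5
Element totals:
  C: 8
  H: 10
Molecular formula: C8H10.
gcd of subscripts = 2; dividing each by 2:
  C: 8/2 = 4
  H: 10/2 = 5

C4H5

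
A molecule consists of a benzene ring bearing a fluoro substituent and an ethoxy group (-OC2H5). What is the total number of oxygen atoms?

Atom tally by fragment:
  benzene ring core → C:6 H:6
  (− 2 ring H displaced by substituents)
  + F → F:1
  + OC2H5 → C:2 H:5 O:1
Element totals:
  C: 8
  H: 9
  F: 1
  O: 1

1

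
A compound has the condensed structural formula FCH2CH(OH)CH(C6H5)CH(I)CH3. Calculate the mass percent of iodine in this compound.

Element totals:
  C: 11
  H: 14
  F: 1
  I: 1
  O: 1
Molecular formula: C11H14FIO.
Molar mass = 308.134 g/mol.
Mass from I: 1 × 126.904 = 126.904 g/mol.
%I = 126.904 / 308.134 × 100 = 41.18%.

41.18%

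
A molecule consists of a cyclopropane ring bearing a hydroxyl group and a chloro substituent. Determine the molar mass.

Atom tally by fragment:
  cyclopropane ring core → C:3 H:6
  (− 2 ring H displaced by substituents)
  + OH → O:1 H:1
  + Cl → Cl:1
Element totals:
  C: 3
  H: 5
  Cl: 1
  O: 1
Molecular formula: C3H5ClO.
  M = 3(12.011) + 5(1.008) + 35.45 + 15.999
    = 36.033 + 5.040 + 35.450 + 15.999 = 92.522

92.52 g/mol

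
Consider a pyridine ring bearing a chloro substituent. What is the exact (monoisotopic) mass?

113.0032

Atom tally by fragment:
  pyridine ring core → C:5 H:5 N:1
  (− 1 ring H displaced by substituents)
  + Cl → Cl:1
Element totals:
  C: 5
  H: 4
  Cl: 1
  N: 1
Molecular formula: C5H4ClN.
  M = 5(12.0) + 4(1.007825) + 34.968853 + 14.003074
    = 60.000000 + 4.031300 + 34.968853 + 14.003074 = 113.003227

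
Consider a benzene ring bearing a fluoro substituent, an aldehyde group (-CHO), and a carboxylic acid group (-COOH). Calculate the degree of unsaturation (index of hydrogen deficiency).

6

Atom tally by fragment:
  benzene ring core → C:6 H:6
  (− 3 ring H displaced by substituents)
  + F → F:1
  + CHO → C:1 H:1 O:1
  + COOH → C:1 H:1 O:2
Element totals:
  C: 8
  H: 5
  F: 1
  O: 3
Molecular formula: C8H5FO3.
DoU = (2C + 2 + N − H − X) / 2 = (2·8 + 2 + 0 − 5 − 1) / 2 = 6.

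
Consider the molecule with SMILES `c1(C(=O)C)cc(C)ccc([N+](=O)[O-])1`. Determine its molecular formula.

Atom tally by fragment:
  benzene ring core → C:6 H:6
  (− 3 ring H displaced by substituents)
  + COCH3 → C:2 H:3 O:1
  + CH3 → C:1 H:3
  + NO2 → N:1 O:2
Element totals:
  C: 9
  H: 9
  N: 1
  O: 3

C9H9NO3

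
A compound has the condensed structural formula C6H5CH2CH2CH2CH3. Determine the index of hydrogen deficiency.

Atom tally by fragment:
  C6H5CH2 → C:7 H:7
  CH2 → C:1 H:2
  CH2 → C:1 H:2
  CH3 → C:1 H:3
Element totals:
  C: 10
  H: 14
Molecular formula: C10H14.
DoU = (2C + 2 + N − H − X) / 2 = (2·10 + 2 + 0 − 14 − 0) / 2 = 4.

4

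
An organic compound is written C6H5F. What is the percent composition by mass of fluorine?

19.77%

Atom tally by fragment:
  benzene ring core → C:6 H:6
  (− 1 ring H displaced by substituents)
  + F → F:1
Element totals:
  C: 6
  H: 5
  F: 1
Molecular formula: C6H5F.
Molar mass = 96.104 g/mol.
Mass from F: 1 × 18.998 = 18.998 g/mol.
%F = 18.998 / 96.104 × 100 = 19.77%.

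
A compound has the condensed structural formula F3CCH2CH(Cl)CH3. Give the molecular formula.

Element totals:
  C: 4
  H: 6
  Cl: 1
  F: 3

C4H6ClF3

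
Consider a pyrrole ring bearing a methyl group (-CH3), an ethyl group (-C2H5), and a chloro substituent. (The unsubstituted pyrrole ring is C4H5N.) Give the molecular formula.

Atom tally by fragment:
  pyrrole ring core → C:4 H:5 N:1
  (− 3 ring H displaced by substituents)
  + CH3 → C:1 H:3
  + C2H5 → C:2 H:5
  + Cl → Cl:1
Element totals:
  C: 7
  H: 10
  Cl: 1
  N: 1

C7H10ClN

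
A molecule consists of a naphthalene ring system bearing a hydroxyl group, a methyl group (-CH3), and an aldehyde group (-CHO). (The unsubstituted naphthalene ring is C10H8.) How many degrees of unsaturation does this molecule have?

8

Atom tally by fragment:
  naphthalene ring system core → C:10 H:8
  (− 3 ring H displaced by substituents)
  + OH → O:1 H:1
  + CH3 → C:1 H:3
  + CHO → C:1 H:1 O:1
Element totals:
  C: 12
  H: 10
  O: 2
Molecular formula: C12H10O2.
DoU = (2C + 2 + N − H − X) / 2 = (2·12 + 2 + 0 − 10 − 0) / 2 = 8.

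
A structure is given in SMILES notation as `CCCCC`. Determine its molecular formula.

Atom tally by fragment:
  CH3 → C:1 H:3
  CH2 → C:1 H:2
  CH2 → C:1 H:2
  CH2 → C:1 H:2
  CH3 → C:1 H:3
Element totals:
  C: 5
  H: 12

C5H12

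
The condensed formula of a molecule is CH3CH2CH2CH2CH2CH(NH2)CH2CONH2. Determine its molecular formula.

Atom tally by fragment:
  CH3 → C:1 H:3
  CH2 → C:1 H:2
  CH2 → C:1 H:2
  CH2 → C:1 H:2
  CH2 → C:1 H:2
  CH(NH2) → C:1 H:3 N:1
  CH2CONH2 → C:2 H:4 O:1 N:1
Element totals:
  C: 8
  H: 18
  N: 2
  O: 1

C8H18N2O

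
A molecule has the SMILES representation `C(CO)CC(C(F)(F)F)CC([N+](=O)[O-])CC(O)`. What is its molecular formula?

Atom tally by fragment:
  HOCH2CH2 → C:2 H:5 O:1
  CH2 → C:1 H:2
  CH(CF3) → C:2 H:1 F:3
  CH2 → C:1 H:2
  CH(NO2) → C:1 H:1 N:1 O:2
  CH2 → C:1 H:2
  CH2OH → C:1 H:3 O:1
Element totals:
  C: 9
  H: 16
  F: 3
  N: 1
  O: 4

C9H16F3NO4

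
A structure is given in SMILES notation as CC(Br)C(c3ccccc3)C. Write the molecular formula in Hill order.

Atom tally by fragment:
  CH3 → C:1 H:3
  CH(Br) → C:1 H:1 Br:1
  CH(C6H5) → C:7 H:6
  CH3 → C:1 H:3
Element totals:
  C: 10
  H: 13
  Br: 1

C10H13Br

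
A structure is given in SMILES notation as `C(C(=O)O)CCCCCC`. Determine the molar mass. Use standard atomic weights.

144.21 g/mol

Atom tally by fragment:
  HOOCCH2 → C:2 H:3 O:2
  CH2 → C:1 H:2
  CH2 → C:1 H:2
  CH2 → C:1 H:2
  CH2 → C:1 H:2
  CH2 → C:1 H:2
  CH3 → C:1 H:3
Element totals:
  C: 8
  H: 16
  O: 2
Molecular formula: C8H16O2.
  M = 8(12.011) + 16(1.008) + 2(15.999)
    = 96.088 + 16.128 + 31.998 = 144.214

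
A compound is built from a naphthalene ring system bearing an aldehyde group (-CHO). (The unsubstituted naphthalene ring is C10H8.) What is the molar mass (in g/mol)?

Atom tally by fragment:
  naphthalene ring system core → C:10 H:8
  (− 1 ring H displaced by substituents)
  + CHO → C:1 H:1 O:1
Element totals:
  C: 11
  H: 8
  O: 1
Molecular formula: C11H8O.
  M = 11(12.011) + 8(1.008) + 15.999
    = 132.121 + 8.064 + 15.999 = 156.184

156.18 g/mol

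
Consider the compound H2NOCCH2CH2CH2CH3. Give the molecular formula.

C5H11NO

Element totals:
  C: 5
  H: 11
  N: 1
  O: 1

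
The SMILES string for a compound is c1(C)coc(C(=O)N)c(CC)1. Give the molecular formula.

Atom tally by fragment:
  furan ring core → C:4 H:4 O:1
  (− 3 ring H displaced by substituents)
  + CH3 → C:1 H:3
  + CONH2 → C:1 H:2 O:1 N:1
  + C2H5 → C:2 H:5
Element totals:
  C: 8
  H: 11
  N: 1
  O: 2

C8H11NO2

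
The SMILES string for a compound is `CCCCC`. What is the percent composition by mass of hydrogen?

16.76%

Atom tally by fragment:
  CH3 → C:1 H:3
  CH2 → C:1 H:2
  CH2 → C:1 H:2
  CH2 → C:1 H:2
  CH3 → C:1 H:3
Element totals:
  C: 5
  H: 12
Molecular formula: C5H12.
Molar mass = 72.151 g/mol.
Mass from H: 12 × 1.008 = 12.096 g/mol.
%H = 12.096 / 72.151 × 100 = 16.76%.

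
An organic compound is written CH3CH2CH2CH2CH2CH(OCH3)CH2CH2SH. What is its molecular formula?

C9H20OS

Atom tally by fragment:
  CH3 → C:1 H:3
  CH2 → C:1 H:2
  CH2 → C:1 H:2
  CH2 → C:1 H:2
  CH2 → C:1 H:2
  CH(OCH3) → C:2 H:4 O:1
  CH2 → C:1 H:2
  CH2SH → C:1 H:3 S:1
Element totals:
  C: 9
  H: 20
  O: 1
  S: 1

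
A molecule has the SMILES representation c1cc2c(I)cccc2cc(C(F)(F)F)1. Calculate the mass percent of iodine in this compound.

Atom tally by fragment:
  naphthalene ring system core → C:10 H:8
  (− 2 ring H displaced by substituents)
  + I → I:1
  + CF3 → C:1 F:3
Element totals:
  C: 11
  H: 6
  F: 3
  I: 1
Molecular formula: C11H6F3I.
Molar mass = 322.067 g/mol.
Mass from I: 1 × 126.904 = 126.904 g/mol.
%I = 126.904 / 322.067 × 100 = 39.40%.

39.40%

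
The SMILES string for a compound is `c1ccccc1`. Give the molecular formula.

C6H6

Atom tally by fragment:
  benzene ring core → C:6 H:6
Element totals:
  C: 6
  H: 6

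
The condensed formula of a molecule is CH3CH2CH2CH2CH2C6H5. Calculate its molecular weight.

148.25 g/mol

Atom tally by fragment:
  CH3 → C:1 H:3
  CH2 → C:1 H:2
  CH2 → C:1 H:2
  CH2 → C:1 H:2
  CH2C6H5 → C:7 H:7
Element totals:
  C: 11
  H: 16
Molecular formula: C11H16.
  M = 11(12.011) + 16(1.008)
    = 132.121 + 16.128 = 148.249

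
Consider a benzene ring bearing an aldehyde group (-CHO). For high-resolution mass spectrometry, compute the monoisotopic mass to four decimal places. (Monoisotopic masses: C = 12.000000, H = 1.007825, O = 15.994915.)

106.0419

Atom tally by fragment:
  benzene ring core → C:6 H:6
  (− 1 ring H displaced by substituents)
  + CHO → C:1 H:1 O:1
Element totals:
  C: 7
  H: 6
  O: 1
Molecular formula: C7H6O.
  M = 7(12.0) + 6(1.007825) + 15.994915
    = 84.000000 + 6.046950 + 15.994915 = 106.041865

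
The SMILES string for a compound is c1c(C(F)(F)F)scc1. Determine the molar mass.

152.13 g/mol

Atom tally by fragment:
  thiophene ring core → C:4 H:4 S:1
  (− 1 ring H displaced by substituents)
  + CF3 → C:1 F:3
Element totals:
  C: 5
  H: 3
  F: 3
  S: 1
Molecular formula: C5H3F3S.
  M = 5(12.011) + 3(1.008) + 3(18.998) + 32.06
    = 60.055 + 3.024 + 56.994 + 32.060 = 152.133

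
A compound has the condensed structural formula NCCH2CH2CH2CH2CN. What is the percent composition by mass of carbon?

66.64%

Atom tally by fragment:
  NCCH2 → C:2 H:2 N:1
  CH2 → C:1 H:2
  CH2 → C:1 H:2
  CH2CN → C:2 H:2 N:1
Element totals:
  C: 6
  H: 8
  N: 2
Molecular formula: C6H8N2.
Molar mass = 108.144 g/mol.
Mass from C: 6 × 12.011 = 72.066 g/mol.
%C = 72.066 / 108.144 × 100 = 66.64%.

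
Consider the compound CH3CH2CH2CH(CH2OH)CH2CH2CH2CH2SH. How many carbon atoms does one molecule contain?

Atom tally by fragment:
  CH3 → C:1 H:3
  CH2 → C:1 H:2
  CH2 → C:1 H:2
  CH(CH2OH) → C:2 H:4 O:1
  CH2 → C:1 H:2
  CH2 → C:1 H:2
  CH2 → C:1 H:2
  CH2SH → C:1 H:3 S:1
Element totals:
  C: 9
  H: 20
  O: 1
  S: 1

9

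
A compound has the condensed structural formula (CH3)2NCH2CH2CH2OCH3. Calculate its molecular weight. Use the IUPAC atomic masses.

Atom tally by fragment:
  (CH3)2NCH2 → C:3 H:8 N:1
  CH2 → C:1 H:2
  CH2OCH3 → C:2 H:5 O:1
Element totals:
  C: 6
  H: 15
  N: 1
  O: 1
Molecular formula: C6H15NO.
  M = 6(12.011) + 15(1.008) + 14.007 + 15.999
    = 72.066 + 15.120 + 14.007 + 15.999 = 117.192

117.19 g/mol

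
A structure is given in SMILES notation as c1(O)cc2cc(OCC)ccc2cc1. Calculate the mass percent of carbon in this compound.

76.57%

Atom tally by fragment:
  naphthalene ring system core → C:10 H:8
  (− 2 ring H displaced by substituents)
  + OH → O:1 H:1
  + OC2H5 → C:2 H:5 O:1
Element totals:
  C: 12
  H: 12
  O: 2
Molecular formula: C12H12O2.
Molar mass = 188.226 g/mol.
Mass from C: 12 × 12.011 = 144.132 g/mol.
%C = 144.132 / 188.226 × 100 = 76.57%.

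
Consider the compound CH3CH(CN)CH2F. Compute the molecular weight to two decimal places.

Atom tally by fragment:
  CH3 → C:1 H:3
  CH(CN) → C:2 H:1 N:1
  CH2F → C:1 H:2 F:1
Element totals:
  C: 4
  H: 6
  F: 1
  N: 1
Molecular formula: C4H6FN.
  M = 4(12.011) + 6(1.008) + 18.998 + 14.007
    = 48.044 + 6.048 + 18.998 + 14.007 = 87.097

87.10 g/mol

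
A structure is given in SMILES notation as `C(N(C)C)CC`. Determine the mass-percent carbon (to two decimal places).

68.90%

Atom tally by fragment:
  (CH3)2NCH2 → C:3 H:8 N:1
  CH2 → C:1 H:2
  CH3 → C:1 H:3
Element totals:
  C: 5
  H: 13
  N: 1
Molecular formula: C5H13N.
Molar mass = 87.166 g/mol.
Mass from C: 5 × 12.011 = 60.055 g/mol.
%C = 60.055 / 87.166 × 100 = 68.90%.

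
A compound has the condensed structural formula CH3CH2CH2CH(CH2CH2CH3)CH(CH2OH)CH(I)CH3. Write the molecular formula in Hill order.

Atom tally by fragment:
  CH3 → C:1 H:3
  CH2 → C:1 H:2
  CH2 → C:1 H:2
  CH(CH2CH2CH3) → C:4 H:8
  CH(CH2OH) → C:2 H:4 O:1
  CH(I) → C:1 H:1 I:1
  CH3 → C:1 H:3
Element totals:
  C: 11
  H: 23
  I: 1
  O: 1

C11H23IO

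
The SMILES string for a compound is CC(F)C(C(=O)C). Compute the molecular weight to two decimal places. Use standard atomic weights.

Atom tally by fragment:
  CH3 → C:1 H:3
  CH(F) → C:1 H:1 F:1
  CH2COCH3 → C:3 H:5 O:1
Element totals:
  C: 5
  H: 9
  F: 1
  O: 1
Molecular formula: C5H9FO.
  M = 5(12.011) + 9(1.008) + 18.998 + 15.999
    = 60.055 + 9.072 + 18.998 + 15.999 = 104.124

104.12 g/mol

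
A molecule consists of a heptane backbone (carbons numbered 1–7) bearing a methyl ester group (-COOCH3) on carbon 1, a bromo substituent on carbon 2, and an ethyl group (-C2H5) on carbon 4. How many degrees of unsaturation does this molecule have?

Atom tally by fragment:
  CH3OOCCH2 → C:3 H:5 O:2
  CH(Br) → C:1 H:1 Br:1
  CH2 → C:1 H:2
  CH(C2H5) → C:3 H:6
  CH2 → C:1 H:2
  CH2 → C:1 H:2
  CH3 → C:1 H:3
Element totals:
  C: 11
  H: 21
  Br: 1
  O: 2
Molecular formula: C11H21BrO2.
DoU = (2C + 2 + N − H − X) / 2 = (2·11 + 2 + 0 − 21 − 1) / 2 = 1.

1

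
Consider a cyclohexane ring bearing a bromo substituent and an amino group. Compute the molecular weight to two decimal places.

Atom tally by fragment:
  cyclohexane ring core → C:6 H:12
  (− 2 ring H displaced by substituents)
  + Br → Br:1
  + NH2 → N:1 H:2
Element totals:
  C: 6
  H: 12
  Br: 1
  N: 1
Molecular formula: C6H12BrN.
  M = 6(12.011) + 12(1.008) + 79.904 + 14.007
    = 72.066 + 12.096 + 79.904 + 14.007 = 178.073

178.07 g/mol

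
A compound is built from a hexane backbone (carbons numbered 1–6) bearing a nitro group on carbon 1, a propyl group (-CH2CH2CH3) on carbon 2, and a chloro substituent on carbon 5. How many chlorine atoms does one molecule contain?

Atom tally by fragment:
  O2NCH2 → C:1 H:2 N:1 O:2
  CH(CH2CH2CH3) → C:4 H:8
  CH2 → C:1 H:2
  CH2 → C:1 H:2
  CH(Cl) → C:1 H:1 Cl:1
  CH3 → C:1 H:3
Element totals:
  C: 9
  H: 18
  Cl: 1
  N: 1
  O: 2

1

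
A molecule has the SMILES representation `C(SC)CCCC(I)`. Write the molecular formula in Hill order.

C6H13IS

Atom tally by fragment:
  CH3SCH2 → C:2 H:5 S:1
  CH2 → C:1 H:2
  CH2 → C:1 H:2
  CH2 → C:1 H:2
  CH2I → C:1 H:2 I:1
Element totals:
  C: 6
  H: 13
  I: 1
  S: 1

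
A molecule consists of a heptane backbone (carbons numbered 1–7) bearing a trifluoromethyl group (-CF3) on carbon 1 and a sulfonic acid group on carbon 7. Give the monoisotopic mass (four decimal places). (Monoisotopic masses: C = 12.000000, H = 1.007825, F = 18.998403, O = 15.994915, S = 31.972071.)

248.0694

Atom tally by fragment:
  F3CCH2 → C:2 H:2 F:3
  CH2 → C:1 H:2
  CH2 → C:1 H:2
  CH2 → C:1 H:2
  CH2 → C:1 H:2
  CH2 → C:1 H:2
  CH2SO3H → C:1 H:3 S:1 O:3
Element totals:
  C: 8
  H: 15
  F: 3
  O: 3
  S: 1
Molecular formula: C8H15F3O3S.
  M = 8(12.0) + 15(1.007825) + 3(18.998403) + 3(15.994915) + 31.972071
    = 96.000000 + 15.117375 + 56.995209 + 47.984745 + 31.972071 = 248.069400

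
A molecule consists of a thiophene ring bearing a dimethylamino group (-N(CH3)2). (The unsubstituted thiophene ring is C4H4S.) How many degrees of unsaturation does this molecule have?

3

Atom tally by fragment:
  thiophene ring core → C:4 H:4 S:1
  (− 1 ring H displaced by substituents)
  + N(CH3)2 → N:1 C:2 H:6
Element totals:
  C: 6
  H: 9
  N: 1
  S: 1
Molecular formula: C6H9NS.
DoU = (2C + 2 + N − H − X) / 2 = (2·6 + 2 + 1 − 9 − 0) / 2 = 3.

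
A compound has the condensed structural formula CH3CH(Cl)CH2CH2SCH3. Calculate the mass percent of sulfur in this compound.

Atom tally by fragment:
  CH3 → C:1 H:3
  CH(Cl) → C:1 H:1 Cl:1
  CH2 → C:1 H:2
  CH2SCH3 → C:2 H:5 S:1
Element totals:
  C: 5
  H: 11
  Cl: 1
  S: 1
Molecular formula: C5H11ClS.
Molar mass = 138.653 g/mol.
Mass from S: 1 × 32.06 = 32.060 g/mol.
%S = 32.060 / 138.653 × 100 = 23.12%.

23.12%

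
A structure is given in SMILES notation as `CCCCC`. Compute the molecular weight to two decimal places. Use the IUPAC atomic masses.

Atom tally by fragment:
  CH3 → C:1 H:3
  CH2 → C:1 H:2
  CH2 → C:1 H:2
  CH2 → C:1 H:2
  CH3 → C:1 H:3
Element totals:
  C: 5
  H: 12
Molecular formula: C5H12.
  M = 5(12.011) + 12(1.008)
    = 60.055 + 12.096 = 72.151

72.15 g/mol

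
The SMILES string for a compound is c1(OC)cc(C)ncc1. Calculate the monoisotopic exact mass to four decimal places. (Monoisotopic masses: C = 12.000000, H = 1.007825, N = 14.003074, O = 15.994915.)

Atom tally by fragment:
  pyridine ring core → C:5 H:5 N:1
  (− 2 ring H displaced by substituents)
  + OCH3 → C:1 H:3 O:1
  + CH3 → C:1 H:3
Element totals:
  C: 7
  H: 9
  N: 1
  O: 1
Molecular formula: C7H9NO.
  M = 7(12.0) + 9(1.007825) + 14.003074 + 15.994915
    = 84.000000 + 9.070425 + 14.003074 + 15.994915 = 123.068414

123.0684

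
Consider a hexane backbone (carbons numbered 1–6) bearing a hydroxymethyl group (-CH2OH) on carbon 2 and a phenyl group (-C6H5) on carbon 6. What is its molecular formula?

C13H20O

Atom tally by fragment:
  CH3 → C:1 H:3
  CH(CH2OH) → C:2 H:4 O:1
  CH2 → C:1 H:2
  CH2 → C:1 H:2
  CH2 → C:1 H:2
  CH2C6H5 → C:7 H:7
Element totals:
  C: 13
  H: 20
  O: 1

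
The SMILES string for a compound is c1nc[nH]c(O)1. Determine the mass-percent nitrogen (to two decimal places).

Atom tally by fragment:
  imidazole ring core → C:3 H:4 N:2
  (− 1 ring H displaced by substituents)
  + OH → O:1 H:1
Element totals:
  C: 3
  H: 4
  N: 2
  O: 1
Molecular formula: C3H4N2O.
Molar mass = 84.078 g/mol.
Mass from N: 2 × 14.007 = 28.014 g/mol.
%N = 28.014 / 84.078 × 100 = 33.32%.

33.32%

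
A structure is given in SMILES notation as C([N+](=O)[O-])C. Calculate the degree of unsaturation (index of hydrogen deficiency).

1

Atom tally by fragment:
  O2NCH2 → C:1 H:2 N:1 O:2
  CH3 → C:1 H:3
Element totals:
  C: 2
  H: 5
  N: 1
  O: 2
Molecular formula: C2H5NO2.
DoU = (2C + 2 + N − H − X) / 2 = (2·2 + 2 + 1 − 5 − 0) / 2 = 1.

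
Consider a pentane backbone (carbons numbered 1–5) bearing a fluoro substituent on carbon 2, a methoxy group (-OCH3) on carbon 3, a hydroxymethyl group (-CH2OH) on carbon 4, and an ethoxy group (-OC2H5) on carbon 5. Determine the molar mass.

194.25 g/mol

Atom tally by fragment:
  CH3 → C:1 H:3
  CH(F) → C:1 H:1 F:1
  CH(OCH3) → C:2 H:4 O:1
  CH(CH2OH) → C:2 H:4 O:1
  CH2OC2H5 → C:3 H:7 O:1
Element totals:
  C: 9
  H: 19
  F: 1
  O: 3
Molecular formula: C9H19FO3.
  M = 9(12.011) + 19(1.008) + 18.998 + 3(15.999)
    = 108.099 + 19.152 + 18.998 + 47.997 = 194.246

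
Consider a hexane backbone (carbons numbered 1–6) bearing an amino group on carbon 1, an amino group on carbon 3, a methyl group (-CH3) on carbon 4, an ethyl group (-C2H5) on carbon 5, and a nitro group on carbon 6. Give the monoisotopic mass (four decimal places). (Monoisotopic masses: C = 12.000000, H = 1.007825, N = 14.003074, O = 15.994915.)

203.1634

Atom tally by fragment:
  H2NCH2 → C:1 H:4 N:1
  CH2 → C:1 H:2
  CH(NH2) → C:1 H:3 N:1
  CH(CH3) → C:2 H:4
  CH(C2H5) → C:3 H:6
  CH2NO2 → C:1 H:2 N:1 O:2
Element totals:
  C: 9
  H: 21
  N: 3
  O: 2
Molecular formula: C9H21N3O2.
  M = 9(12.0) + 21(1.007825) + 3(14.003074) + 2(15.994915)
    = 108.000000 + 21.164325 + 42.009222 + 31.989830 = 203.163377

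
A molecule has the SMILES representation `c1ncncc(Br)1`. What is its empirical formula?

C4H3BrN2

Atom tally by fragment:
  pyrimidine ring core → C:4 H:4 N:2
  (− 1 ring H displaced by substituents)
  + Br → Br:1
Element totals:
  C: 4
  H: 3
  Br: 1
  N: 2
Molecular formula: C4H3BrN2.
gcd of subscripts (1, 4, 3, 2) = 1, so the empirical formula equals the molecular formula.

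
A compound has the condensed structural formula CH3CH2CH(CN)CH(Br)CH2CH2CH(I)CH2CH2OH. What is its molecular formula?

C10H17BrINO

Element totals:
  C: 10
  H: 17
  Br: 1
  I: 1
  N: 1
  O: 1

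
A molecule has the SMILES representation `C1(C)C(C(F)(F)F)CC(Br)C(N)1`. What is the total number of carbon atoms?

7

Atom tally by fragment:
  cyclopentane ring core → C:5 H:10
  (− 4 ring H displaced by substituents)
  + CH3 → C:1 H:3
  + CF3 → C:1 F:3
  + Br → Br:1
  + NH2 → N:1 H:2
Element totals:
  C: 7
  H: 11
  Br: 1
  F: 3
  N: 1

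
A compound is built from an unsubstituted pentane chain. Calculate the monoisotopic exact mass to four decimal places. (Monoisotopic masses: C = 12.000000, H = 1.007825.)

72.0939

Atom tally by fragment:
  CH3 → C:1 H:3
  CH2 → C:1 H:2
  CH2 → C:1 H:2
  CH2 → C:1 H:2
  CH3 → C:1 H:3
Element totals:
  C: 5
  H: 12
Molecular formula: C5H12.
  M = 5(12.0) + 12(1.007825)
    = 60.000000 + 12.093900 = 72.093900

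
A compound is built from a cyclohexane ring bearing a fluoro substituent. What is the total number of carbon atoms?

Atom tally by fragment:
  cyclohexane ring core → C:6 H:12
  (− 1 ring H displaced by substituents)
  + F → F:1
Element totals:
  C: 6
  H: 11
  F: 1

6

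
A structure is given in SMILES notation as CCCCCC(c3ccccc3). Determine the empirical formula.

Atom tally by fragment:
  CH3 → C:1 H:3
  CH2 → C:1 H:2
  CH2 → C:1 H:2
  CH2 → C:1 H:2
  CH2 → C:1 H:2
  CH2C6H5 → C:7 H:7
Element totals:
  C: 12
  H: 18
Molecular formula: C12H18.
gcd of subscripts = 6; dividing each by 6:
  C: 12/6 = 2
  H: 18/6 = 3

C2H3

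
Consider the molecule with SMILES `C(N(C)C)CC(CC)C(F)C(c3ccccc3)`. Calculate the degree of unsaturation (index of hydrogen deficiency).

4

Atom tally by fragment:
  (CH3)2NCH2 → C:3 H:8 N:1
  CH2 → C:1 H:2
  CH(C2H5) → C:3 H:6
  CH(F) → C:1 H:1 F:1
  CH2C6H5 → C:7 H:7
Element totals:
  C: 15
  H: 24
  F: 1
  N: 1
Molecular formula: C15H24FN.
DoU = (2C + 2 + N − H − X) / 2 = (2·15 + 2 + 1 − 24 − 1) / 2 = 4.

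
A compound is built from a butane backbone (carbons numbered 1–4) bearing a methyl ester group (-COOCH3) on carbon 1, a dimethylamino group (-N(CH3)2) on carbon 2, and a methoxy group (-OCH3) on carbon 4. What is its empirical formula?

C9H19NO3

Atom tally by fragment:
  CH3OOCCH2 → C:3 H:5 O:2
  CH(N(CH3)2) → C:3 H:7 N:1
  CH2 → C:1 H:2
  CH2OCH3 → C:2 H:5 O:1
Element totals:
  C: 9
  H: 19
  N: 1
  O: 3
Molecular formula: C9H19NO3.
gcd of subscripts (9, 19, 1, 3) = 1, so the empirical formula equals the molecular formula.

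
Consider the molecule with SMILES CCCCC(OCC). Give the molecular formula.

Atom tally by fragment:
  CH3 → C:1 H:3
  CH2 → C:1 H:2
  CH2 → C:1 H:2
  CH2 → C:1 H:2
  CH2OC2H5 → C:3 H:7 O:1
Element totals:
  C: 7
  H: 16
  O: 1

C7H16O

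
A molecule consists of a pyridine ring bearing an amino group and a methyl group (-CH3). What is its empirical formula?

C3H4N

Atom tally by fragment:
  pyridine ring core → C:5 H:5 N:1
  (− 2 ring H displaced by substituents)
  + NH2 → N:1 H:2
  + CH3 → C:1 H:3
Element totals:
  C: 6
  H: 8
  N: 2
Molecular formula: C6H8N2.
gcd of subscripts = 2; dividing each by 2:
  C: 6/2 = 3
  H: 8/2 = 4
  N: 2/2 = 1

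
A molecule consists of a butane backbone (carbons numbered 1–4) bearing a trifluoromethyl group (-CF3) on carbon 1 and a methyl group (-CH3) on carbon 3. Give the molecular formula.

C6H11F3

Atom tally by fragment:
  F3CCH2 → C:2 H:2 F:3
  CH2 → C:1 H:2
  CH(CH3) → C:2 H:4
  CH3 → C:1 H:3
Element totals:
  C: 6
  H: 11
  F: 3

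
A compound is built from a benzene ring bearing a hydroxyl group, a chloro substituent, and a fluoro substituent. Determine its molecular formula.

C6H4ClFO

Atom tally by fragment:
  benzene ring core → C:6 H:6
  (− 3 ring H displaced by substituents)
  + OH → O:1 H:1
  + Cl → Cl:1
  + F → F:1
Element totals:
  C: 6
  H: 4
  Cl: 1
  F: 1
  O: 1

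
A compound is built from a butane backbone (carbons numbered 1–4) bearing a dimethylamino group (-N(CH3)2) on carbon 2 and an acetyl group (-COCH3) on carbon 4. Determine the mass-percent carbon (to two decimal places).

Atom tally by fragment:
  CH3 → C:1 H:3
  CH(N(CH3)2) → C:3 H:7 N:1
  CH2 → C:1 H:2
  CH2COCH3 → C:3 H:5 O:1
Element totals:
  C: 8
  H: 17
  N: 1
  O: 1
Molecular formula: C8H17NO.
Molar mass = 143.230 g/mol.
Mass from C: 8 × 12.011 = 96.088 g/mol.
%C = 96.088 / 143.230 × 100 = 67.09%.

67.09%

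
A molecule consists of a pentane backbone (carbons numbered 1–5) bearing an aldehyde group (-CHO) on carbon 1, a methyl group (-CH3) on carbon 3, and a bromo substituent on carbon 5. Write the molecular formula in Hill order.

C7H13BrO

Atom tally by fragment:
  OHCCH2 → C:2 H:3 O:1
  CH2 → C:1 H:2
  CH(CH3) → C:2 H:4
  CH2 → C:1 H:2
  CH2Br → C:1 H:2 Br:1
Element totals:
  C: 7
  H: 13
  Br: 1
  O: 1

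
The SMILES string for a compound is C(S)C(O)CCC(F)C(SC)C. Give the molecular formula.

Atom tally by fragment:
  HSCH2 → C:1 H:3 S:1
  CH(OH) → C:1 H:2 O:1
  CH2 → C:1 H:2
  CH2 → C:1 H:2
  CH(F) → C:1 H:1 F:1
  CH(SCH3) → C:2 H:4 S:1
  CH3 → C:1 H:3
Element totals:
  C: 8
  H: 17
  F: 1
  O: 1
  S: 2

C8H17FOS2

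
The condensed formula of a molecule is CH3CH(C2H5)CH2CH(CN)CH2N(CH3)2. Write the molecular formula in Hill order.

C10H20N2

Element totals:
  C: 10
  H: 20
  N: 2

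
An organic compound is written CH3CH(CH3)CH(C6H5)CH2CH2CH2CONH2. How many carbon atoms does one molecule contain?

Atom tally by fragment:
  CH3 → C:1 H:3
  CH(CH3) → C:2 H:4
  CH(C6H5) → C:7 H:6
  CH2 → C:1 H:2
  CH2 → C:1 H:2
  CH2CONH2 → C:2 H:4 O:1 N:1
Element totals:
  C: 14
  H: 21
  N: 1
  O: 1

14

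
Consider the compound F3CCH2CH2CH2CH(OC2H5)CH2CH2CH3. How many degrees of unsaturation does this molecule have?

0

Atom tally by fragment:
  F3CCH2 → C:2 H:2 F:3
  CH2 → C:1 H:2
  CH2 → C:1 H:2
  CH(OC2H5) → C:3 H:6 O:1
  CH2 → C:1 H:2
  CH2 → C:1 H:2
  CH3 → C:1 H:3
Element totals:
  C: 10
  H: 19
  F: 3
  O: 1
Molecular formula: C10H19F3O.
DoU = (2C + 2 + N − H − X) / 2 = (2·10 + 2 + 0 − 19 − 3) / 2 = 0.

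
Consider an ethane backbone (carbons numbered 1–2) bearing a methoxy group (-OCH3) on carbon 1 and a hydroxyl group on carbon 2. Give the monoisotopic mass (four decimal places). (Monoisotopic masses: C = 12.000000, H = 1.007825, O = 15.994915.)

Atom tally by fragment:
  CH3OCH2 → C:2 H:5 O:1
  CH2OH → C:1 H:3 O:1
Element totals:
  C: 3
  H: 8
  O: 2
Molecular formula: C3H8O2.
  M = 3(12.0) + 8(1.007825) + 2(15.994915)
    = 36.000000 + 8.062600 + 31.989830 = 76.052430

76.0524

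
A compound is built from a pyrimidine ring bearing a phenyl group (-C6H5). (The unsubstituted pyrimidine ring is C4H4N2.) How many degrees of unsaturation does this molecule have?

Atom tally by fragment:
  pyrimidine ring core → C:4 H:4 N:2
  (− 1 ring H displaced by substituents)
  + C6H5 → C:6 H:5
Element totals:
  C: 10
  H: 8
  N: 2
Molecular formula: C10H8N2.
DoU = (2C + 2 + N − H − X) / 2 = (2·10 + 2 + 2 − 8 − 0) / 2 = 8.

8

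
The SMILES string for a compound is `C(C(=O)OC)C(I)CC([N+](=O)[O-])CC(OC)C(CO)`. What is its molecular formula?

C11H20INO6

Atom tally by fragment:
  CH3OOCCH2 → C:3 H:5 O:2
  CH(I) → C:1 H:1 I:1
  CH2 → C:1 H:2
  CH(NO2) → C:1 H:1 N:1 O:2
  CH2 → C:1 H:2
  CH(OCH3) → C:2 H:4 O:1
  CH2CH2OH → C:2 H:5 O:1
Element totals:
  C: 11
  H: 20
  I: 1
  N: 1
  O: 6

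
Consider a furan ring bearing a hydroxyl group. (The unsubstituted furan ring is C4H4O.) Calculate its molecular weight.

Atom tally by fragment:
  furan ring core → C:4 H:4 O:1
  (− 1 ring H displaced by substituents)
  + OH → O:1 H:1
Element totals:
  C: 4
  H: 4
  O: 2
Molecular formula: C4H4O2.
  M = 4(12.011) + 4(1.008) + 2(15.999)
    = 48.044 + 4.032 + 31.998 = 84.074

84.07 g/mol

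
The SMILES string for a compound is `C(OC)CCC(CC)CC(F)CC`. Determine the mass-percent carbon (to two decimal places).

69.43%

Atom tally by fragment:
  CH3OCH2 → C:2 H:5 O:1
  CH2 → C:1 H:2
  CH2 → C:1 H:2
  CH(C2H5) → C:3 H:6
  CH2 → C:1 H:2
  CH(F) → C:1 H:1 F:1
  CH2 → C:1 H:2
  CH3 → C:1 H:3
Element totals:
  C: 11
  H: 23
  F: 1
  O: 1
Molecular formula: C11H23FO.
Molar mass = 190.302 g/mol.
Mass from C: 11 × 12.011 = 132.121 g/mol.
%C = 132.121 / 190.302 × 100 = 69.43%.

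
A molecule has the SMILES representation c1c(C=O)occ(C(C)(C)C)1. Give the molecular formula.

Atom tally by fragment:
  furan ring core → C:4 H:4 O:1
  (− 2 ring H displaced by substituents)
  + CHO → C:1 H:1 O:1
  + C(CH3)3 → C:4 H:9
Element totals:
  C: 9
  H: 12
  O: 2

C9H12O2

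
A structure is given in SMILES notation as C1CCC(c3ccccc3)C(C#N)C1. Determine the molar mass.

185.27 g/mol

Atom tally by fragment:
  cyclohexane ring core → C:6 H:12
  (− 2 ring H displaced by substituents)
  + C6H5 → C:6 H:5
  + CN → C:1 N:1
Element totals:
  C: 13
  H: 15
  N: 1
Molecular formula: C13H15N.
  M = 13(12.011) + 15(1.008) + 14.007
    = 156.143 + 15.120 + 14.007 = 185.270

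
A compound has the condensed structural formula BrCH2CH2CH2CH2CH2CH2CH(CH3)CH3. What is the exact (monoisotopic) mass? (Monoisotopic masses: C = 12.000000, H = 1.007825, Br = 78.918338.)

206.0670

Atom tally by fragment:
  BrCH2 → C:1 H:2 Br:1
  CH2 → C:1 H:2
  CH2 → C:1 H:2
  CH2 → C:1 H:2
  CH2 → C:1 H:2
  CH2 → C:1 H:2
  CH(CH3) → C:2 H:4
  CH3 → C:1 H:3
Element totals:
  C: 9
  H: 19
  Br: 1
Molecular formula: C9H19Br.
  M = 9(12.0) + 19(1.007825) + 78.918338
    = 108.000000 + 19.148675 + 78.918338 = 206.067013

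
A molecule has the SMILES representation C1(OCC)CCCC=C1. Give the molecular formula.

C8H14O

Atom tally by fragment:
  cyclohexene ring core → C:6 H:10
  (− 1 ring H displaced by substituents)
  + OC2H5 → C:2 H:5 O:1
Element totals:
  C: 8
  H: 14
  O: 1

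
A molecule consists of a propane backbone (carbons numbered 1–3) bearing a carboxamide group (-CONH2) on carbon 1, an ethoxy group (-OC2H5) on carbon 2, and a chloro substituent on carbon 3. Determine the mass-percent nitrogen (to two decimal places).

8.46%

Atom tally by fragment:
  H2NOCCH2 → C:2 H:4 O:1 N:1
  CH(OC2H5) → C:3 H:6 O:1
  CH2Cl → C:1 H:2 Cl:1
Element totals:
  C: 6
  H: 12
  Cl: 1
  N: 1
  O: 2
Molecular formula: C6H12ClNO2.
Molar mass = 165.617 g/mol.
Mass from N: 1 × 14.007 = 14.007 g/mol.
%N = 14.007 / 165.617 × 100 = 8.46%.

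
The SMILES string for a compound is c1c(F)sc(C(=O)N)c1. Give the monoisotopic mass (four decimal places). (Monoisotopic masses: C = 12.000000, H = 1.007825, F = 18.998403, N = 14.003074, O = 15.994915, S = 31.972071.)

144.9998

Atom tally by fragment:
  thiophene ring core → C:4 H:4 S:1
  (− 2 ring H displaced by substituents)
  + F → F:1
  + CONH2 → C:1 H:2 O:1 N:1
Element totals:
  C: 5
  H: 4
  F: 1
  N: 1
  O: 1
  S: 1
Molecular formula: C5H4FNOS.
  M = 5(12.0) + 4(1.007825) + 18.998403 + 14.003074 + 15.994915 + 31.972071
    = 60.000000 + 4.031300 + 18.998403 + 14.003074 + 15.994915 + 31.972071 = 144.999763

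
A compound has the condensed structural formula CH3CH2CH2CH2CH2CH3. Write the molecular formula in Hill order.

C6H14

Atom tally by fragment:
  CH3 → C:1 H:3
  CH2 → C:1 H:2
  CH2 → C:1 H:2
  CH2 → C:1 H:2
  CH2 → C:1 H:2
  CH3 → C:1 H:3
Element totals:
  C: 6
  H: 14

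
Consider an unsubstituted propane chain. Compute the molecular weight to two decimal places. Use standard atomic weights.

Atom tally by fragment:
  CH3 → C:1 H:3
  CH2 → C:1 H:2
  CH3 → C:1 H:3
Element totals:
  C: 3
  H: 8
Molecular formula: C3H8.
  M = 3(12.011) + 8(1.008)
    = 36.033 + 8.064 = 44.097

44.10 g/mol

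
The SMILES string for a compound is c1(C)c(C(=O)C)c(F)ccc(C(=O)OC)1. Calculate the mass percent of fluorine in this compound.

9.04%

Atom tally by fragment:
  benzene ring core → C:6 H:6
  (− 4 ring H displaced by substituents)
  + CH3 → C:1 H:3
  + COCH3 → C:2 H:3 O:1
  + F → F:1
  + COOCH3 → C:2 H:3 O:2
Element totals:
  C: 11
  H: 11
  F: 1
  O: 3
Molecular formula: C11H11FO3.
Molar mass = 210.204 g/mol.
Mass from F: 1 × 18.998 = 18.998 g/mol.
%F = 18.998 / 210.204 × 100 = 9.04%.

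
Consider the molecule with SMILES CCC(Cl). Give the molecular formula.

C3H7Cl

Atom tally by fragment:
  CH3 → C:1 H:3
  CH2 → C:1 H:2
  CH2Cl → C:1 H:2 Cl:1
Element totals:
  C: 3
  H: 7
  Cl: 1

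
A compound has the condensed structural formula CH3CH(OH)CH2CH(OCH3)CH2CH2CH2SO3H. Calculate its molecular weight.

226.29 g/mol

Element totals:
  C: 8
  H: 18
  O: 5
  S: 1
Molecular formula: C8H18O5S.
  M = 8(12.011) + 18(1.008) + 5(15.999) + 32.06
    = 96.088 + 18.144 + 79.995 + 32.060 = 226.287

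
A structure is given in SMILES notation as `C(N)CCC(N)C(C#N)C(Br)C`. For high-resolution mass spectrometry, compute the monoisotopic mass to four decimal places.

233.0528

Atom tally by fragment:
  H2NCH2 → C:1 H:4 N:1
  CH2 → C:1 H:2
  CH2 → C:1 H:2
  CH(NH2) → C:1 H:3 N:1
  CH(CN) → C:2 H:1 N:1
  CH(Br) → C:1 H:1 Br:1
  CH3 → C:1 H:3
Element totals:
  C: 8
  H: 16
  Br: 1
  N: 3
Molecular formula: C8H16BrN3.
  M = 8(12.0) + 16(1.007825) + 78.918338 + 3(14.003074)
    = 96.000000 + 16.125200 + 78.918338 + 42.009222 = 233.052760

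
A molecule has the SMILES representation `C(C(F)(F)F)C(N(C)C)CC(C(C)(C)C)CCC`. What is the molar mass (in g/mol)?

267.38 g/mol

Atom tally by fragment:
  F3CCH2 → C:2 H:2 F:3
  CH(N(CH3)2) → C:3 H:7 N:1
  CH2 → C:1 H:2
  CH(C(CH3)3) → C:5 H:10
  CH2 → C:1 H:2
  CH2 → C:1 H:2
  CH3 → C:1 H:3
Element totals:
  C: 14
  H: 28
  F: 3
  N: 1
Molecular formula: C14H28F3N.
  M = 14(12.011) + 28(1.008) + 3(18.998) + 14.007
    = 168.154 + 28.224 + 56.994 + 14.007 = 267.379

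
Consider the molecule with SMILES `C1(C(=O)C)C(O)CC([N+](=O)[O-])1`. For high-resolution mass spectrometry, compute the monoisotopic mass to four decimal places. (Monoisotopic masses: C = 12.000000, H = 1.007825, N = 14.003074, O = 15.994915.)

Atom tally by fragment:
  cyclobutane ring core → C:4 H:8
  (− 3 ring H displaced by substituents)
  + COCH3 → C:2 H:3 O:1
  + OH → O:1 H:1
  + NO2 → N:1 O:2
Element totals:
  C: 6
  H: 9
  N: 1
  O: 4
Molecular formula: C6H9NO4.
  M = 6(12.0) + 9(1.007825) + 14.003074 + 4(15.994915)
    = 72.000000 + 9.070425 + 14.003074 + 63.979660 = 159.053159

159.0532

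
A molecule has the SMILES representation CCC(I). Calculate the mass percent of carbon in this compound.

Atom tally by fragment:
  CH3 → C:1 H:3
  CH2 → C:1 H:2
  CH2I → C:1 H:2 I:1
Element totals:
  C: 3
  H: 7
  I: 1
Molecular formula: C3H7I.
Molar mass = 169.993 g/mol.
Mass from C: 3 × 12.011 = 36.033 g/mol.
%C = 36.033 / 169.993 × 100 = 21.20%.

21.20%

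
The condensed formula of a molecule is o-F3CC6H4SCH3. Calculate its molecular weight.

192.20 g/mol

Atom tally by fragment:
  benzene ring core → C:6 H:6
  (− 2 ring H displaced by substituents)
  + CF3 → C:1 F:3
  + SCH3 → C:1 H:3 S:1
Element totals:
  C: 8
  H: 7
  F: 3
  S: 1
Molecular formula: C8H7F3S.
  M = 8(12.011) + 7(1.008) + 3(18.998) + 32.06
    = 96.088 + 7.056 + 56.994 + 32.060 = 192.198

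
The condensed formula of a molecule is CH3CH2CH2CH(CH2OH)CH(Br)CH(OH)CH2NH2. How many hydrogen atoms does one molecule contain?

Element totals:
  C: 8
  H: 18
  Br: 1
  N: 1
  O: 2

18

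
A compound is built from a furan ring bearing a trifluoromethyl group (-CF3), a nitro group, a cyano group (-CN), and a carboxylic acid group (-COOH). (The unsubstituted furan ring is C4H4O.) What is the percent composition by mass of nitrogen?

Atom tally by fragment:
  furan ring core → C:4 H:4 O:1
  (− 4 ring H displaced by substituents)
  + CF3 → C:1 F:3
  + NO2 → N:1 O:2
  + CN → C:1 N:1
  + COOH → C:1 H:1 O:2
Element totals:
  C: 7
  H: 1
  F: 3
  N: 2
  O: 5
Molecular formula: C7HF3N2O5.
Molar mass = 250.088 g/mol.
Mass from N: 2 × 14.007 = 28.014 g/mol.
%N = 28.014 / 250.088 × 100 = 11.20%.

11.20%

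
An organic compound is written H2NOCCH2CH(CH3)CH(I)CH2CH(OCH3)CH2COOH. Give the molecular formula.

Atom tally by fragment:
  H2NOCCH2 → C:2 H:4 O:1 N:1
  CH(CH3) → C:2 H:4
  CH(I) → C:1 H:1 I:1
  CH2 → C:1 H:2
  CH(OCH3) → C:2 H:4 O:1
  CH2COOH → C:2 H:3 O:2
Element totals:
  C: 10
  H: 18
  I: 1
  N: 1
  O: 4

C10H18INO4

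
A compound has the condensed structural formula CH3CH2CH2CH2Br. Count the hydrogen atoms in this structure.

9

Atom tally by fragment:
  CH3 → C:1 H:3
  CH2 → C:1 H:2
  CH2 → C:1 H:2
  CH2Br → C:1 H:2 Br:1
Element totals:
  C: 4
  H: 9
  Br: 1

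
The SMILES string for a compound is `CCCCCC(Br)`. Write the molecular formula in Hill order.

C6H13Br

Atom tally by fragment:
  CH3 → C:1 H:3
  CH2 → C:1 H:2
  CH2 → C:1 H:2
  CH2 → C:1 H:2
  CH2 → C:1 H:2
  CH2Br → C:1 H:2 Br:1
Element totals:
  C: 6
  H: 13
  Br: 1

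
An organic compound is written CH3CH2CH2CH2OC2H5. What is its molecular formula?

C6H14O

Atom tally by fragment:
  CH3 → C:1 H:3
  CH2 → C:1 H:2
  CH2 → C:1 H:2
  CH2OC2H5 → C:3 H:7 O:1
Element totals:
  C: 6
  H: 14
  O: 1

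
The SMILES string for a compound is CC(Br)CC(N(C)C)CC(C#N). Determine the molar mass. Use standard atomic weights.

233.15 g/mol

Atom tally by fragment:
  CH3 → C:1 H:3
  CH(Br) → C:1 H:1 Br:1
  CH2 → C:1 H:2
  CH(N(CH3)2) → C:3 H:7 N:1
  CH2 → C:1 H:2
  CH2CN → C:2 H:2 N:1
Element totals:
  C: 9
  H: 17
  Br: 1
  N: 2
Molecular formula: C9H17BrN2.
  M = 9(12.011) + 17(1.008) + 79.904 + 2(14.007)
    = 108.099 + 17.136 + 79.904 + 28.014 = 233.153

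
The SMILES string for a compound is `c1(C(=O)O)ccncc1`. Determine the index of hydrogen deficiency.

5

Atom tally by fragment:
  pyridine ring core → C:5 H:5 N:1
  (− 1 ring H displaced by substituents)
  + COOH → C:1 H:1 O:2
Element totals:
  C: 6
  H: 5
  N: 1
  O: 2
Molecular formula: C6H5NO2.
DoU = (2C + 2 + N − H − X) / 2 = (2·6 + 2 + 1 − 5 − 0) / 2 = 5.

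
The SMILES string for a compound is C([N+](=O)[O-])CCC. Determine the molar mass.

103.12 g/mol

Atom tally by fragment:
  O2NCH2 → C:1 H:2 N:1 O:2
  CH2 → C:1 H:2
  CH2 → C:1 H:2
  CH3 → C:1 H:3
Element totals:
  C: 4
  H: 9
  N: 1
  O: 2
Molecular formula: C4H9NO2.
  M = 4(12.011) + 9(1.008) + 14.007 + 2(15.999)
    = 48.044 + 9.072 + 14.007 + 31.998 = 103.121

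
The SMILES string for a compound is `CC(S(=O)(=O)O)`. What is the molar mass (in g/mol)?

Atom tally by fragment:
  CH3 → C:1 H:3
  CH2SO3H → C:1 H:3 S:1 O:3
Element totals:
  C: 2
  H: 6
  O: 3
  S: 1
Molecular formula: C2H6O3S.
  M = 2(12.011) + 6(1.008) + 3(15.999) + 32.06
    = 24.022 + 6.048 + 47.997 + 32.060 = 110.127

110.13 g/mol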